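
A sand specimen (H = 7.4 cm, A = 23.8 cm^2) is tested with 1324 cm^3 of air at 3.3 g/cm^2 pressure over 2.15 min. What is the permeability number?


Formula: Permeability Number P = (V * H) / (p * A * t)
Numerator: V * H = 1324 * 7.4 = 9797.6
Denominator: p * A * t = 3.3 * 23.8 * 2.15 = 168.861
P = 9797.6 / 168.861 = 58.0217

Final answer: 58.0217


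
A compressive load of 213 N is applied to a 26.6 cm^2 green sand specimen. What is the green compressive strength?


Formula: Compressive Strength = Force / Area
Strength = 213 N / 26.6 cm^2 = 8.0075 N/cm^2

8.0075 N/cm^2


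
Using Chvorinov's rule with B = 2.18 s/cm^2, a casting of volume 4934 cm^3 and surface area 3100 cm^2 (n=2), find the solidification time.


Formula: t_s = B * (V/A)^n  (Chvorinov's rule, n=2)
Modulus M = V/A = 4934/3100 = 1.591613 cm
M^2 = 1.591613^2 = 2.533232 cm^2
t_s = 2.18 * 2.533232 = 5.5224 s

5.5224 s


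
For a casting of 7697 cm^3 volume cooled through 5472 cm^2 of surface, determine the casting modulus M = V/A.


Formula: Casting Modulus M = V / A
M = 7697 cm^3 / 5472 cm^2 = 1.4066 cm

Final answer: 1.4066 cm


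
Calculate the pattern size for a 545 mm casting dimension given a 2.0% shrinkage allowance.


Formula: L_pattern = L_casting * (1 + shrinkage_rate/100)
Shrinkage factor = 1 + 2.0/100 = 1.02
L_pattern = 545 mm * 1.02 = 555.9000 mm


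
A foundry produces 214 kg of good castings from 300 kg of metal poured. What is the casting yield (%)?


Formula: Casting Yield = (W_good / W_total) * 100
Yield = (214 kg / 300 kg) * 100 = 71.3333%


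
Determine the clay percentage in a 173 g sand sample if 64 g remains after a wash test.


Formula: Clay% = (W_total - W_washed) / W_total * 100
Clay mass = 173 - 64 = 109 g
Clay% = 109 / 173 * 100 = 63.0058%

Final answer: 63.0058%


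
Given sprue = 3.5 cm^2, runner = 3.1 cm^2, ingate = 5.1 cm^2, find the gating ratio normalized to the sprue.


Sprue:Runner:Ingate = 1 : 3.1/3.5 : 5.1/3.5 = 1:0.89:1.46

1:0.89:1.46


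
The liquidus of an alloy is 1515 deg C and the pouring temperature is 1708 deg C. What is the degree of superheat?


Formula: Superheat = T_pour - T_melt
Superheat = 1708 - 1515 = 193 deg C

Final answer: 193 deg C


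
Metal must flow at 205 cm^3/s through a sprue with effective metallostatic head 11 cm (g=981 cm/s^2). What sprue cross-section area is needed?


Formula: v = sqrt(2*g*h), A = Q/v
Velocity: v = sqrt(2 * 981 * 11) = sqrt(21582) = 146.9081 cm/s
Sprue area: A = Q / v = 205 / 146.9081 = 1.3954 cm^2

Final answer: 1.3954 cm^2


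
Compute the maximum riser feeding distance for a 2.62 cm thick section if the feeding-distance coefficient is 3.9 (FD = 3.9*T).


Formula: FD = 3.9 * T  (riser feeding-distance rule)
FD = 3.9 * 2.62 cm = 10.2180 cm


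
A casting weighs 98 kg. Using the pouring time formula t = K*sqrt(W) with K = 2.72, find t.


Formula: t = K * sqrt(W)
sqrt(W) = sqrt(98) = 9.89949
t = 2.72 * 9.89949 = 26.9266 s

Final answer: 26.9266 s


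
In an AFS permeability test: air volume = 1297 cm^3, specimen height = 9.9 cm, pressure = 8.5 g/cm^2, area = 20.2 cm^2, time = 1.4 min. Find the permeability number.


Formula: Permeability Number P = (V * H) / (p * A * t)
Numerator: V * H = 1297 * 9.9 = 12840.3
Denominator: p * A * t = 8.5 * 20.2 * 1.4 = 240.38
P = 12840.3 / 240.38 = 53.4167

Answer: 53.4167


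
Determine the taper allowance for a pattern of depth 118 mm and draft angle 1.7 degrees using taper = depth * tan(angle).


Formula: taper = depth * tan(draft_angle)
tan(1.7 deg) = 0.0296793
taper = 118 mm * 0.0296793 = 3.5022 mm

Answer: 3.5022 mm


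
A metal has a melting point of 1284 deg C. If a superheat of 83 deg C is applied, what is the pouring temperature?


Formula: T_pour = T_melt + Superheat
T_pour = 1284 + 83 = 1367 deg C


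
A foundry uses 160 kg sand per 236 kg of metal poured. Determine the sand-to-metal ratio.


Formula: Sand-to-Metal Ratio = W_sand / W_metal
Ratio = 160 kg / 236 kg = 0.6780

Answer: 0.6780


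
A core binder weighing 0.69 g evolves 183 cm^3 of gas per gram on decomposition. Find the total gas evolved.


Formula: V_gas = W_binder * gas_evolution_rate
V = 0.69 g * 183 cm^3/g = 126.2700 cm^3

Answer: 126.2700 cm^3


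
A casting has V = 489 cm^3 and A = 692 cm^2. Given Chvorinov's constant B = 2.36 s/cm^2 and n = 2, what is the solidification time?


Formula: t_s = B * (V/A)^n  (Chvorinov's rule, n=2)
Modulus M = V/A = 489/692 = 0.706647 cm
M^2 = 0.706647^2 = 0.499350 cm^2
t_s = 2.36 * 0.499350 = 1.1785 s

Final answer: 1.1785 s


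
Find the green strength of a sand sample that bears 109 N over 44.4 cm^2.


Formula: Compressive Strength = Force / Area
Strength = 109 N / 44.4 cm^2 = 2.4550 N/cm^2

Final answer: 2.4550 N/cm^2


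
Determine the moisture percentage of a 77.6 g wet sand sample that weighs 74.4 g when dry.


Formula: MC = (W_wet - W_dry) / W_wet * 100
Water mass = 77.6 - 74.4 = 3.2 g
MC = 3.2 / 77.6 * 100 = 4.1237%

4.1237%


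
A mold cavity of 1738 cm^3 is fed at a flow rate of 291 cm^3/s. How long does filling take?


Formula: t_fill = V_mold / Q_flow
t = 1738 cm^3 / 291 cm^3/s = 5.9725 s

Answer: 5.9725 s


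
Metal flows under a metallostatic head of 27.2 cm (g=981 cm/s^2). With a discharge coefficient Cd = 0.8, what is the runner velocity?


Formula: v = Cd * sqrt(2 * g * h)  (Torricelli with discharge coefficient)
2*g*h = 2 * 981 * 27.2 = 53366.4 cm^2/s^2
sqrt(53366.4) = 231.01169 cm/s
v = 0.8 * 231.01169 = 184.8094 cm/s

Final answer: 184.8094 cm/s


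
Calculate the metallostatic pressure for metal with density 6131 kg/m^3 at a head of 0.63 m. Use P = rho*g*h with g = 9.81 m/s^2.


Formula: P = rho * g * h
rho * g = 6131 * 9.81 = 60145.11 N/m^3
P = 60145.11 * 0.63 = 37891.4193 Pa

Final answer: 37891.4193 Pa


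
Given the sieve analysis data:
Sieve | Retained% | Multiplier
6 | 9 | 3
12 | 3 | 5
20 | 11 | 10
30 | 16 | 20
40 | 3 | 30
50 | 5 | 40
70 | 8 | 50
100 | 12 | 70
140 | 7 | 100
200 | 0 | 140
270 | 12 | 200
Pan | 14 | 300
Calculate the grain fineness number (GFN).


Formula: GFN = sum(pct * multiplier) / sum(pct)
sum(pct * multiplier) = 9302
sum(pct) = 100
GFN = 9302 / 100 = 93.02

Answer: 93.02


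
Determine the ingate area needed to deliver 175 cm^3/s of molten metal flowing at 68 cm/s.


Formula: A_ingate = Q / v  (continuity equation)
A = 175 cm^3/s / 68 cm/s = 2.5735 cm^2

2.5735 cm^2


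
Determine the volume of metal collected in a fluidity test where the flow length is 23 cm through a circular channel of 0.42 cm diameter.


Formula: V = pi * (d/2)^2 * L  (cylinder volume)
Radius = 0.42/2 = 0.21 cm
V = pi * 0.21^2 * 23 = 3.1865 cm^3

Answer: 3.1865 cm^3


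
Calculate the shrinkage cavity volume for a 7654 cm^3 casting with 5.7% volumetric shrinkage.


Formula: V_shrink = V_casting * shrinkage_pct / 100
V_shrink = 7654 cm^3 * 5.7 / 100 = 436.2780 cm^3

Final answer: 436.2780 cm^3


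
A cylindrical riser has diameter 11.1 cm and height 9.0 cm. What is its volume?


Formula: V = pi * (D/2)^2 * H  (cylinder volume)
Radius = D/2 = 11.1/2 = 5.55 cm
V = pi * 5.55^2 * 9.0 = 870.9202 cm^3

870.9202 cm^3


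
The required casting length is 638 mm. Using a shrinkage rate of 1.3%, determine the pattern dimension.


Formula: L_pattern = L_casting * (1 + shrinkage_rate/100)
Shrinkage factor = 1 + 1.3/100 = 1.013
L_pattern = 638 mm * 1.013 = 646.2940 mm

Answer: 646.2940 mm


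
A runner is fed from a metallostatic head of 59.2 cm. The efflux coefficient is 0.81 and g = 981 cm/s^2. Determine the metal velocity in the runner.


Formula: v = Cd * sqrt(2 * g * h)  (Torricelli with discharge coefficient)
2*g*h = 2 * 981 * 59.2 = 116150.4 cm^2/s^2
sqrt(116150.4) = 340.80845 cm/s
v = 0.81 * 340.80845 = 276.0548 cm/s


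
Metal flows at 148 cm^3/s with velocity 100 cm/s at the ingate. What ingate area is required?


Formula: A_ingate = Q / v  (continuity equation)
A = 148 cm^3/s / 100 cm/s = 1.4800 cm^2

1.4800 cm^2


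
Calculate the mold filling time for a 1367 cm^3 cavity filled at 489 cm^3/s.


Formula: t_fill = V_mold / Q_flow
t = 1367 cm^3 / 489 cm^3/s = 2.7955 s

2.7955 s


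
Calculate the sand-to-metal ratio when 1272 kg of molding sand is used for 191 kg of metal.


Formula: Sand-to-Metal Ratio = W_sand / W_metal
Ratio = 1272 kg / 191 kg = 6.6597

6.6597


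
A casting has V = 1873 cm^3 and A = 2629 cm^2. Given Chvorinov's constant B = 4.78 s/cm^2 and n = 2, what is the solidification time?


Formula: t_s = B * (V/A)^n  (Chvorinov's rule, n=2)
Modulus M = V/A = 1873/2629 = 0.712438 cm
M^2 = 0.712438^2 = 0.507568 cm^2
t_s = 4.78 * 0.507568 = 2.4262 s

2.4262 s


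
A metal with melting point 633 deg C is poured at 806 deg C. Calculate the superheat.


Formula: Superheat = T_pour - T_melt
Superheat = 806 - 633 = 173 deg C

Final answer: 173 deg C


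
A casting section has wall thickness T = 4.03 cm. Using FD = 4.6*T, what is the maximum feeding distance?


Formula: FD = 4.6 * T  (riser feeding-distance rule)
FD = 4.6 * 4.03 cm = 18.5380 cm

18.5380 cm


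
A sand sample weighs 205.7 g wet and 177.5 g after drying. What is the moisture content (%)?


Formula: MC = (W_wet - W_dry) / W_wet * 100
Water mass = 205.7 - 177.5 = 28.2 g
MC = 28.2 / 205.7 * 100 = 13.7093%

Final answer: 13.7093%


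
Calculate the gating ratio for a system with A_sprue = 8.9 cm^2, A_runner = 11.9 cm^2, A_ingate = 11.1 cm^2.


Sprue:Runner:Ingate = 1 : 11.9/8.9 : 11.1/8.9 = 1:1.34:1.25

1:1.34:1.25


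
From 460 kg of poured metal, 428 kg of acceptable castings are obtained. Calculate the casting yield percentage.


Formula: Casting Yield = (W_good / W_total) * 100
Yield = (428 kg / 460 kg) * 100 = 93.0435%

93.0435%


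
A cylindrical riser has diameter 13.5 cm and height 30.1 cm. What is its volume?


Formula: V = pi * (D/2)^2 * H  (cylinder volume)
Radius = D/2 = 13.5/2 = 6.75 cm
V = pi * 6.75^2 * 30.1 = 4308.4783 cm^3

Answer: 4308.4783 cm^3


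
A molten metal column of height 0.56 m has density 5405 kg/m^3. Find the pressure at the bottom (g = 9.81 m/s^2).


Formula: P = rho * g * h
rho * g = 5405 * 9.81 = 53023.05 N/m^3
P = 53023.05 * 0.56 = 29692.9080 Pa

Answer: 29692.9080 Pa


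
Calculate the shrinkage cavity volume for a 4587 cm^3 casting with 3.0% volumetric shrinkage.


Formula: V_shrink = V_casting * shrinkage_pct / 100
V_shrink = 4587 cm^3 * 3.0 / 100 = 137.6100 cm^3


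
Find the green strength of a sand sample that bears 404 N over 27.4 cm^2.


Formula: Compressive Strength = Force / Area
Strength = 404 N / 27.4 cm^2 = 14.7445 N/cm^2

Final answer: 14.7445 N/cm^2


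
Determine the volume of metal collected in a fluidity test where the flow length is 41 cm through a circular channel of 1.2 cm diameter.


Formula: V = pi * (d/2)^2 * L  (cylinder volume)
Radius = 1.2/2 = 0.6 cm
V = pi * 0.6^2 * 41 = 46.3699 cm^3

Final answer: 46.3699 cm^3


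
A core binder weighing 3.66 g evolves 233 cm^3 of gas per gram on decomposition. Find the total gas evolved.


Formula: V_gas = W_binder * gas_evolution_rate
V = 3.66 g * 233 cm^3/g = 852.7800 cm^3

Answer: 852.7800 cm^3


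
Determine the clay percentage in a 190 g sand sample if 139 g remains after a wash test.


Formula: Clay% = (W_total - W_washed) / W_total * 100
Clay mass = 190 - 139 = 51 g
Clay% = 51 / 190 * 100 = 26.8421%

Answer: 26.8421%


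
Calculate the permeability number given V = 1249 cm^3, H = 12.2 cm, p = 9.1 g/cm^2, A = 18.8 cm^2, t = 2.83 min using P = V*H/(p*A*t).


Formula: Permeability Number P = (V * H) / (p * A * t)
Numerator: V * H = 1249 * 12.2 = 15237.8
Denominator: p * A * t = 9.1 * 18.8 * 2.83 = 484.1564
P = 15237.8 / 484.1564 = 31.4729

Answer: 31.4729


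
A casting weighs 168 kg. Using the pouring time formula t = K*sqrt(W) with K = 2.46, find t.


Formula: t = K * sqrt(W)
sqrt(W) = sqrt(168) = 12.96148
t = 2.46 * 12.96148 = 31.8852 s


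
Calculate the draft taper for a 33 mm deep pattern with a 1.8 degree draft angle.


Formula: taper = depth * tan(draft_angle)
tan(1.8 deg) = 0.0314263
taper = 33 mm * 0.0314263 = 1.0371 mm

1.0371 mm


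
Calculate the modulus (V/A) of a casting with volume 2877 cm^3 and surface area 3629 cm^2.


Formula: Casting Modulus M = V / A
M = 2877 cm^3 / 3629 cm^2 = 0.7928 cm


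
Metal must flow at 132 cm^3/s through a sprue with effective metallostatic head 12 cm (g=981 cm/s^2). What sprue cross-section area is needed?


Formula: v = sqrt(2*g*h), A = Q/v
Velocity: v = sqrt(2 * 981 * 12) = sqrt(23544) = 153.4405 cm/s
Sprue area: A = Q / v = 132 / 153.4405 = 0.8603 cm^2

0.8603 cm^2


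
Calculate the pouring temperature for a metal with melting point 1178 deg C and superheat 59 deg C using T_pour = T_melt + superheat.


Formula: T_pour = T_melt + Superheat
T_pour = 1178 + 59 = 1237 deg C


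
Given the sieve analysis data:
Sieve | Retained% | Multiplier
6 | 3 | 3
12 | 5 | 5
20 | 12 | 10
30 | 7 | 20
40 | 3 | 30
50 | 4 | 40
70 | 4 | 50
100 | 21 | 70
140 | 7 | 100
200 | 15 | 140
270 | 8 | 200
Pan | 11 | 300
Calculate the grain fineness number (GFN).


Formula: GFN = sum(pct * multiplier) / sum(pct)
sum(pct * multiplier) = 9914
sum(pct) = 100
GFN = 9914 / 100 = 99.14

99.14


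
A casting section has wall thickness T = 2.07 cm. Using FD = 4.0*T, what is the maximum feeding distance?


Formula: FD = 4.0 * T  (riser feeding-distance rule)
FD = 4.0 * 2.07 cm = 8.2800 cm


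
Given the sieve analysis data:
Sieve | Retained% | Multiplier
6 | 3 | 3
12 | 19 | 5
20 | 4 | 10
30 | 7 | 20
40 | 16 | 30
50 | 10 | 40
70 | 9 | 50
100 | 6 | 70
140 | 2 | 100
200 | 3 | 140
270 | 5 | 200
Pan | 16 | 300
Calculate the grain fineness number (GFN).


Formula: GFN = sum(pct * multiplier) / sum(pct)
sum(pct * multiplier) = 8454
sum(pct) = 100
GFN = 8454 / 100 = 84.54

84.54


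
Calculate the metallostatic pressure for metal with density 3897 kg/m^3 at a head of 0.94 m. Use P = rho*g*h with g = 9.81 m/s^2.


Formula: P = rho * g * h
rho * g = 3897 * 9.81 = 38229.57 N/m^3
P = 38229.57 * 0.94 = 35935.7958 Pa

Final answer: 35935.7958 Pa


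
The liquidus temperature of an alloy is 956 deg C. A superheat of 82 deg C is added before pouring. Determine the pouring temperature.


Formula: T_pour = T_melt + Superheat
T_pour = 956 + 82 = 1038 deg C

Answer: 1038 deg C


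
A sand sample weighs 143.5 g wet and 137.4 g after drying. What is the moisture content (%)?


Formula: MC = (W_wet - W_dry) / W_wet * 100
Water mass = 143.5 - 137.4 = 6.1 g
MC = 6.1 / 143.5 * 100 = 4.2509%

4.2509%


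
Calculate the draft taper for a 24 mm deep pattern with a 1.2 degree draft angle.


Formula: taper = depth * tan(draft_angle)
tan(1.2 deg) = 0.0209470
taper = 24 mm * 0.0209470 = 0.5027 mm

Answer: 0.5027 mm


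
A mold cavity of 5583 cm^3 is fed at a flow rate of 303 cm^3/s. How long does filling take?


Formula: t_fill = V_mold / Q_flow
t = 5583 cm^3 / 303 cm^3/s = 18.4257 s


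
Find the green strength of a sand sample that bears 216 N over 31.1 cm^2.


Formula: Compressive Strength = Force / Area
Strength = 216 N / 31.1 cm^2 = 6.9453 N/cm^2

Answer: 6.9453 N/cm^2


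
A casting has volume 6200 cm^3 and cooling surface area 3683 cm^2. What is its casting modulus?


Formula: Casting Modulus M = V / A
M = 6200 cm^3 / 3683 cm^2 = 1.6834 cm

1.6834 cm


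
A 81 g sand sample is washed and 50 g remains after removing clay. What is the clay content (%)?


Formula: Clay% = (W_total - W_washed) / W_total * 100
Clay mass = 81 - 50 = 31 g
Clay% = 31 / 81 * 100 = 38.2716%

Final answer: 38.2716%


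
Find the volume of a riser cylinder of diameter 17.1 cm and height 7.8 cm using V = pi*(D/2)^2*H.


Formula: V = pi * (D/2)^2 * H  (cylinder volume)
Radius = D/2 = 17.1/2 = 8.55 cm
V = pi * 8.55^2 * 7.8 = 1791.3346 cm^3

Answer: 1791.3346 cm^3


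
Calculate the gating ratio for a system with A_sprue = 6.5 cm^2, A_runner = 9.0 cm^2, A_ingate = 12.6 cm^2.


Sprue:Runner:Ingate = 1 : 9.0/6.5 : 12.6/6.5 = 1:1.38:1.94

1:1.38:1.94


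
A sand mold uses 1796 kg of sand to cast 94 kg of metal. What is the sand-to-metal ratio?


Formula: Sand-to-Metal Ratio = W_sand / W_metal
Ratio = 1796 kg / 94 kg = 19.1064

19.1064


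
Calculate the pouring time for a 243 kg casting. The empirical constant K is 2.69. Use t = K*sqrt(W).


Formula: t = K * sqrt(W)
sqrt(W) = sqrt(243) = 15.58846
t = 2.69 * 15.58846 = 41.9330 s

Answer: 41.9330 s


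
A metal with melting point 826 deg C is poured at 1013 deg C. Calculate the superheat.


Formula: Superheat = T_pour - T_melt
Superheat = 1013 - 826 = 187 deg C

Answer: 187 deg C


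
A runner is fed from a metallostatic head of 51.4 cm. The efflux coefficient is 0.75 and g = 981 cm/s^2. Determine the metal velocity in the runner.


Formula: v = Cd * sqrt(2 * g * h)  (Torricelli with discharge coefficient)
2*g*h = 2 * 981 * 51.4 = 100846.8 cm^2/s^2
sqrt(100846.8) = 317.56385 cm/s
v = 0.75 * 317.56385 = 238.1729 cm/s

Final answer: 238.1729 cm/s


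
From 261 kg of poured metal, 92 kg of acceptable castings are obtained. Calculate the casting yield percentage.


Formula: Casting Yield = (W_good / W_total) * 100
Yield = (92 kg / 261 kg) * 100 = 35.2490%


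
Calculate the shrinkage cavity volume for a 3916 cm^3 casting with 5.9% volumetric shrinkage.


Formula: V_shrink = V_casting * shrinkage_pct / 100
V_shrink = 3916 cm^3 * 5.9 / 100 = 231.0440 cm^3

231.0440 cm^3


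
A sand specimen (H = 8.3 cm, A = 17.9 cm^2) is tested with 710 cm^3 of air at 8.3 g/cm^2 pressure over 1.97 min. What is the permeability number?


Formula: Permeability Number P = (V * H) / (p * A * t)
Numerator: V * H = 710 * 8.3 = 5893.0
Denominator: p * A * t = 8.3 * 17.9 * 1.97 = 292.6829
P = 5893.0 / 292.6829 = 20.1344


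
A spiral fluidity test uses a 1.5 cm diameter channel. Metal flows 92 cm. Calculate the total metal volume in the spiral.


Formula: V = pi * (d/2)^2 * L  (cylinder volume)
Radius = 1.5/2 = 0.75 cm
V = pi * 0.75^2 * 92 = 162.5774 cm^3


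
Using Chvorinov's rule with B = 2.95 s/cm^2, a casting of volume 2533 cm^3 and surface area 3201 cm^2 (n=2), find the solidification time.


Formula: t_s = B * (V/A)^n  (Chvorinov's rule, n=2)
Modulus M = V/A = 2533/3201 = 0.791315 cm
M^2 = 0.791315^2 = 0.626179 cm^2
t_s = 2.95 * 0.626179 = 1.8472 s

Answer: 1.8472 s


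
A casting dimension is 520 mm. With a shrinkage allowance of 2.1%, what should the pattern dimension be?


Formula: L_pattern = L_casting * (1 + shrinkage_rate/100)
Shrinkage factor = 1 + 2.1/100 = 1.021
L_pattern = 520 mm * 1.021 = 530.9200 mm


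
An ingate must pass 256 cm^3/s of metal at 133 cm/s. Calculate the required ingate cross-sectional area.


Formula: A_ingate = Q / v  (continuity equation)
A = 256 cm^3/s / 133 cm/s = 1.9248 cm^2

Final answer: 1.9248 cm^2


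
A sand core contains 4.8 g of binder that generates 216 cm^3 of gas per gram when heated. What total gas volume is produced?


Formula: V_gas = W_binder * gas_evolution_rate
V = 4.8 g * 216 cm^3/g = 1036.8000 cm^3


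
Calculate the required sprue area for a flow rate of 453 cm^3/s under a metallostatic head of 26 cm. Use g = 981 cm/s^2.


Formula: v = sqrt(2*g*h), A = Q/v
Velocity: v = sqrt(2 * 981 * 26) = sqrt(51012) = 225.8584 cm/s
Sprue area: A = Q / v = 453 / 225.8584 = 2.0057 cm^2

Final answer: 2.0057 cm^2


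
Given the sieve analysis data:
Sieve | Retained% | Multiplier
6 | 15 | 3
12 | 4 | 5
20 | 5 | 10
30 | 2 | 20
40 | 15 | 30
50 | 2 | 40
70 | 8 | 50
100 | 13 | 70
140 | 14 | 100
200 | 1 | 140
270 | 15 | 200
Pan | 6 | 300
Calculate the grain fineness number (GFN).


Formula: GFN = sum(pct * multiplier) / sum(pct)
sum(pct * multiplier) = 8335
sum(pct) = 100
GFN = 8335 / 100 = 83.35

83.35


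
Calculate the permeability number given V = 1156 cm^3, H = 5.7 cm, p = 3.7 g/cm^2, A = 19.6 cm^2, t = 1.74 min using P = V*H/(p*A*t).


Formula: Permeability Number P = (V * H) / (p * A * t)
Numerator: V * H = 1156 * 5.7 = 6589.2
Denominator: p * A * t = 3.7 * 19.6 * 1.74 = 126.1848
P = 6589.2 / 126.1848 = 52.2187


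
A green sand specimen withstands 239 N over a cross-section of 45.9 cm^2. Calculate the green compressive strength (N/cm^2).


Formula: Compressive Strength = Force / Area
Strength = 239 N / 45.9 cm^2 = 5.2070 N/cm^2

Answer: 5.2070 N/cm^2


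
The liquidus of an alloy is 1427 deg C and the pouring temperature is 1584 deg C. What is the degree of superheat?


Formula: Superheat = T_pour - T_melt
Superheat = 1584 - 1427 = 157 deg C


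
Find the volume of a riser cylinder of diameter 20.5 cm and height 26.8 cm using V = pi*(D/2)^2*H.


Formula: V = pi * (D/2)^2 * H  (cylinder volume)
Radius = D/2 = 20.5/2 = 10.25 cm
V = pi * 10.25^2 * 26.8 = 8845.7039 cm^3

8845.7039 cm^3


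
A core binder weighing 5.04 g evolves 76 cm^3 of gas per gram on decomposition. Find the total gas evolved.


Formula: V_gas = W_binder * gas_evolution_rate
V = 5.04 g * 76 cm^3/g = 383.0400 cm^3

Final answer: 383.0400 cm^3


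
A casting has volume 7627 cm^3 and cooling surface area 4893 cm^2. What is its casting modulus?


Formula: Casting Modulus M = V / A
M = 7627 cm^3 / 4893 cm^2 = 1.5588 cm

Final answer: 1.5588 cm


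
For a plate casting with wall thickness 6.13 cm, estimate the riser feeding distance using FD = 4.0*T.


Formula: FD = 4.0 * T  (riser feeding-distance rule)
FD = 4.0 * 6.13 cm = 24.5200 cm

Final answer: 24.5200 cm


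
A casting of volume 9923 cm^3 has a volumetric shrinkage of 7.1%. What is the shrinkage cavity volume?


Formula: V_shrink = V_casting * shrinkage_pct / 100
V_shrink = 9923 cm^3 * 7.1 / 100 = 704.5330 cm^3


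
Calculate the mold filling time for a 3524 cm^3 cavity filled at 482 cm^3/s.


Formula: t_fill = V_mold / Q_flow
t = 3524 cm^3 / 482 cm^3/s = 7.3112 s

7.3112 s


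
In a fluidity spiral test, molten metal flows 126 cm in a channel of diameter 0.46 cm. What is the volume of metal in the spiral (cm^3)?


Formula: V = pi * (d/2)^2 * L  (cylinder volume)
Radius = 0.46/2 = 0.23 cm
V = pi * 0.23^2 * 126 = 20.9400 cm^3

20.9400 cm^3


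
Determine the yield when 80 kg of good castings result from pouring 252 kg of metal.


Formula: Casting Yield = (W_good / W_total) * 100
Yield = (80 kg / 252 kg) * 100 = 31.7460%


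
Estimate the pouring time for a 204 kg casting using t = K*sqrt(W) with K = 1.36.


Formula: t = K * sqrt(W)
sqrt(W) = sqrt(204) = 14.28286
t = 1.36 * 14.28286 = 19.4247 s


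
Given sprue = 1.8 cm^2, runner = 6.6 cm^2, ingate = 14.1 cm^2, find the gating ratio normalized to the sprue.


Sprue:Runner:Ingate = 1 : 6.6/1.8 : 14.1/1.8 = 1:3.67:7.83

Answer: 1:3.67:7.83


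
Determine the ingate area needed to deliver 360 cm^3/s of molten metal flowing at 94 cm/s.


Formula: A_ingate = Q / v  (continuity equation)
A = 360 cm^3/s / 94 cm/s = 3.8298 cm^2

Final answer: 3.8298 cm^2


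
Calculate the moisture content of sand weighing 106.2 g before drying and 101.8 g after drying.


Formula: MC = (W_wet - W_dry) / W_wet * 100
Water mass = 106.2 - 101.8 = 4.4 g
MC = 4.4 / 106.2 * 100 = 4.1431%

4.1431%


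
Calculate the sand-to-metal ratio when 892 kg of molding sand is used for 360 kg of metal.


Formula: Sand-to-Metal Ratio = W_sand / W_metal
Ratio = 892 kg / 360 kg = 2.4778

2.4778


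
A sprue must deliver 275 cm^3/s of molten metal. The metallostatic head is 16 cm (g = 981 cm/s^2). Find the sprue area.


Formula: v = sqrt(2*g*h), A = Q/v
Velocity: v = sqrt(2 * 981 * 16) = sqrt(31392) = 177.1779 cm/s
Sprue area: A = Q / v = 275 / 177.1779 = 1.5521 cm^2

Final answer: 1.5521 cm^2


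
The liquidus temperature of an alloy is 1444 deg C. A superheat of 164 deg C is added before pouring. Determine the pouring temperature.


Formula: T_pour = T_melt + Superheat
T_pour = 1444 + 164 = 1608 deg C

Final answer: 1608 deg C


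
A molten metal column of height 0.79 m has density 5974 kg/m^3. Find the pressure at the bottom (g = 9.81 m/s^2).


Formula: P = rho * g * h
rho * g = 5974 * 9.81 = 58604.94 N/m^3
P = 58604.94 * 0.79 = 46297.9026 Pa

Final answer: 46297.9026 Pa


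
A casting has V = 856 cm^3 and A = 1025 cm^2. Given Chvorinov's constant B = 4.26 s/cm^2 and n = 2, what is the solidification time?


Formula: t_s = B * (V/A)^n  (Chvorinov's rule, n=2)
Modulus M = V/A = 856/1025 = 0.835122 cm
M^2 = 0.835122^2 = 0.697429 cm^2
t_s = 4.26 * 0.697429 = 2.9710 s

Final answer: 2.9710 s


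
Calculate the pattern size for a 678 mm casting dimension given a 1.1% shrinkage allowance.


Formula: L_pattern = L_casting * (1 + shrinkage_rate/100)
Shrinkage factor = 1 + 1.1/100 = 1.011
L_pattern = 678 mm * 1.011 = 685.4580 mm

Final answer: 685.4580 mm


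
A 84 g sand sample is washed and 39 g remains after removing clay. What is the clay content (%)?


Formula: Clay% = (W_total - W_washed) / W_total * 100
Clay mass = 84 - 39 = 45 g
Clay% = 45 / 84 * 100 = 53.5714%

Final answer: 53.5714%


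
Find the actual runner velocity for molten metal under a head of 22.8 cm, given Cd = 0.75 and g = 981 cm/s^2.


Formula: v = Cd * sqrt(2 * g * h)  (Torricelli with discharge coefficient)
2*g*h = 2 * 981 * 22.8 = 44733.6 cm^2/s^2
sqrt(44733.6) = 211.50319 cm/s
v = 0.75 * 211.50319 = 158.6274 cm/s

158.6274 cm/s


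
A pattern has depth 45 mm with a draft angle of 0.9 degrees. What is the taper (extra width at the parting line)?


Formula: taper = depth * tan(draft_angle)
tan(0.9 deg) = 0.0157093
taper = 45 mm * 0.0157093 = 0.7069 mm


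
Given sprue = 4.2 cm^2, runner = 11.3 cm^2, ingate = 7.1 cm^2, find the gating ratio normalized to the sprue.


Sprue:Runner:Ingate = 1 : 11.3/4.2 : 7.1/4.2 = 1:2.69:1.69

Answer: 1:2.69:1.69


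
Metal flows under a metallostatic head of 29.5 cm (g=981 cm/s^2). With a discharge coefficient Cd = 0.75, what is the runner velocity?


Formula: v = Cd * sqrt(2 * g * h)  (Torricelli with discharge coefficient)
2*g*h = 2 * 981 * 29.5 = 57879.0 cm^2/s^2
sqrt(57879.0) = 240.58055 cm/s
v = 0.75 * 240.58055 = 180.4354 cm/s


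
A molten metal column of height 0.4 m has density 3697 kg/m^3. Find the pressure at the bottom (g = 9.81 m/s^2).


Formula: P = rho * g * h
rho * g = 3697 * 9.81 = 36267.57 N/m^3
P = 36267.57 * 0.4 = 14507.0280 Pa


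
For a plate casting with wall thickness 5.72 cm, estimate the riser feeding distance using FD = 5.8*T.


Formula: FD = 5.8 * T  (riser feeding-distance rule)
FD = 5.8 * 5.72 cm = 33.1760 cm

Answer: 33.1760 cm


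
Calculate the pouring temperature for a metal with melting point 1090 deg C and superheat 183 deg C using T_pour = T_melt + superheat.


Formula: T_pour = T_melt + Superheat
T_pour = 1090 + 183 = 1273 deg C

Answer: 1273 deg C


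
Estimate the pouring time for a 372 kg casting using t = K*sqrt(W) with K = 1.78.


Formula: t = K * sqrt(W)
sqrt(W) = sqrt(372) = 19.28730
t = 1.78 * 19.28730 = 34.3314 s

34.3314 s


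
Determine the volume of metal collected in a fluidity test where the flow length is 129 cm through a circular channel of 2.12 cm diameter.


Formula: V = pi * (d/2)^2 * L  (cylinder volume)
Radius = 2.12/2 = 1.06 cm
V = pi * 1.06^2 * 129 = 455.3563 cm^3

455.3563 cm^3


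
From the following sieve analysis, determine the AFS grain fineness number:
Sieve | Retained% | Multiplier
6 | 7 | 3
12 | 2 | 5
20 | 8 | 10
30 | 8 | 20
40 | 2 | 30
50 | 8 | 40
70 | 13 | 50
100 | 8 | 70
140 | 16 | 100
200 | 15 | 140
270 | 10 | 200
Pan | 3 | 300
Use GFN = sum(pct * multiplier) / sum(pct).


Formula: GFN = sum(pct * multiplier) / sum(pct)
sum(pct * multiplier) = 8461
sum(pct) = 100
GFN = 8461 / 100 = 84.61

84.61


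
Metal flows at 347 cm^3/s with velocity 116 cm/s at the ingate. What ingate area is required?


Formula: A_ingate = Q / v  (continuity equation)
A = 347 cm^3/s / 116 cm/s = 2.9914 cm^2

Answer: 2.9914 cm^2


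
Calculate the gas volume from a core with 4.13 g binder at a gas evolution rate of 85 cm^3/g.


Formula: V_gas = W_binder * gas_evolution_rate
V = 4.13 g * 85 cm^3/g = 351.0500 cm^3

Answer: 351.0500 cm^3


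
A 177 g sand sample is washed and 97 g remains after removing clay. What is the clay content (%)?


Formula: Clay% = (W_total - W_washed) / W_total * 100
Clay mass = 177 - 97 = 80 g
Clay% = 80 / 177 * 100 = 45.1977%


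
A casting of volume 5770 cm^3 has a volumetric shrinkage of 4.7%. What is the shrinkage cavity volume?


Formula: V_shrink = V_casting * shrinkage_pct / 100
V_shrink = 5770 cm^3 * 4.7 / 100 = 271.1900 cm^3

Answer: 271.1900 cm^3


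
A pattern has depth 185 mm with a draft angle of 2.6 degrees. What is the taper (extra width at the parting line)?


Formula: taper = depth * tan(draft_angle)
tan(2.6 deg) = 0.0454097
taper = 185 mm * 0.0454097 = 8.4008 mm

8.4008 mm


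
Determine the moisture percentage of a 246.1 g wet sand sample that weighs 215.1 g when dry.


Formula: MC = (W_wet - W_dry) / W_wet * 100
Water mass = 246.1 - 215.1 = 31.0 g
MC = 31.0 / 246.1 * 100 = 12.5965%

Answer: 12.5965%


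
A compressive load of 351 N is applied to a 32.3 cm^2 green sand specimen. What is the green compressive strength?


Formula: Compressive Strength = Force / Area
Strength = 351 N / 32.3 cm^2 = 10.8669 N/cm^2

10.8669 N/cm^2


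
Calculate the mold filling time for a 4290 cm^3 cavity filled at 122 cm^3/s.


Formula: t_fill = V_mold / Q_flow
t = 4290 cm^3 / 122 cm^3/s = 35.1639 s

Answer: 35.1639 s


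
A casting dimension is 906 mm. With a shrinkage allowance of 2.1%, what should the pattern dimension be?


Formula: L_pattern = L_casting * (1 + shrinkage_rate/100)
Shrinkage factor = 1 + 2.1/100 = 1.021
L_pattern = 906 mm * 1.021 = 925.0260 mm

Final answer: 925.0260 mm


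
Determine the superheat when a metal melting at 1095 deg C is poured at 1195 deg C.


Formula: Superheat = T_pour - T_melt
Superheat = 1195 - 1095 = 100 deg C

100 deg C


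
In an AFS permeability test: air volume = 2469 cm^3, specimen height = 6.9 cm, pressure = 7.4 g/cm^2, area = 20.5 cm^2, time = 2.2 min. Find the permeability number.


Formula: Permeability Number P = (V * H) / (p * A * t)
Numerator: V * H = 2469 * 6.9 = 17036.1
Denominator: p * A * t = 7.4 * 20.5 * 2.2 = 333.74
P = 17036.1 / 333.74 = 51.0460

Final answer: 51.0460


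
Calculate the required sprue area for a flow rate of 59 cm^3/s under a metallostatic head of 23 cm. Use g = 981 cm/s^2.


Formula: v = sqrt(2*g*h), A = Q/v
Velocity: v = sqrt(2 * 981 * 23) = sqrt(45126) = 212.4288 cm/s
Sprue area: A = Q / v = 59 / 212.4288 = 0.2777 cm^2

Answer: 0.2777 cm^2


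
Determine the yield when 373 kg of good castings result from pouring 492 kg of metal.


Formula: Casting Yield = (W_good / W_total) * 100
Yield = (373 kg / 492 kg) * 100 = 75.8130%

Final answer: 75.8130%


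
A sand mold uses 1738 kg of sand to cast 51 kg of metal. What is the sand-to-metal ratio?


Formula: Sand-to-Metal Ratio = W_sand / W_metal
Ratio = 1738 kg / 51 kg = 34.0784

34.0784


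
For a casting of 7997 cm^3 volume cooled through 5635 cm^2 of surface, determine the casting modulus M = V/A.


Formula: Casting Modulus M = V / A
M = 7997 cm^3 / 5635 cm^2 = 1.4192 cm

Answer: 1.4192 cm


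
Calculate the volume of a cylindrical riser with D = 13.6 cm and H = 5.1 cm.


Formula: V = pi * (D/2)^2 * H  (cylinder volume)
Radius = D/2 = 13.6/2 = 6.8 cm
V = pi * 6.8^2 * 5.1 = 740.8629 cm^3


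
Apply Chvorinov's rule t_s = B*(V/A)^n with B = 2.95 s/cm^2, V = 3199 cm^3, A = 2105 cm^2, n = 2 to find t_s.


Formula: t_s = B * (V/A)^n  (Chvorinov's rule, n=2)
Modulus M = V/A = 3199/2105 = 1.519715 cm
M^2 = 1.519715^2 = 2.309534 cm^2
t_s = 2.95 * 2.309534 = 6.8131 s

Answer: 6.8131 s


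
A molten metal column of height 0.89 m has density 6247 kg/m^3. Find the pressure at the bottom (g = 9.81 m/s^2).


Formula: P = rho * g * h
rho * g = 6247 * 9.81 = 61283.07 N/m^3
P = 61283.07 * 0.89 = 54541.9323 Pa


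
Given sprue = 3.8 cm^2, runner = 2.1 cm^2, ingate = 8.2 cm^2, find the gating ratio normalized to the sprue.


Sprue:Runner:Ingate = 1 : 2.1/3.8 : 8.2/3.8 = 1:0.55:2.16


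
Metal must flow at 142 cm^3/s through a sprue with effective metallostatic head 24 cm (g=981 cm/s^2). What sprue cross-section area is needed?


Formula: v = sqrt(2*g*h), A = Q/v
Velocity: v = sqrt(2 * 981 * 24) = sqrt(47088) = 216.9977 cm/s
Sprue area: A = Q / v = 142 / 216.9977 = 0.6544 cm^2

Final answer: 0.6544 cm^2


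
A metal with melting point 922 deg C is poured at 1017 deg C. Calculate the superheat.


Formula: Superheat = T_pour - T_melt
Superheat = 1017 - 922 = 95 deg C

Final answer: 95 deg C


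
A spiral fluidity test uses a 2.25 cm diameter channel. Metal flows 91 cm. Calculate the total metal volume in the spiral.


Formula: V = pi * (d/2)^2 * L  (cylinder volume)
Radius = 2.25/2 = 1.125 cm
V = pi * 1.125^2 * 91 = 361.8231 cm^3

Final answer: 361.8231 cm^3


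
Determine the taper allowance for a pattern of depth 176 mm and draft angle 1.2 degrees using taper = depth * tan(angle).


Formula: taper = depth * tan(draft_angle)
tan(1.2 deg) = 0.0209470
taper = 176 mm * 0.0209470 = 3.6867 mm

Answer: 3.6867 mm


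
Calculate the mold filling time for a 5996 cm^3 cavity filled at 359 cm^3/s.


Formula: t_fill = V_mold / Q_flow
t = 5996 cm^3 / 359 cm^3/s = 16.7019 s

16.7019 s


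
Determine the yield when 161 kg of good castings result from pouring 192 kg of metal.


Formula: Casting Yield = (W_good / W_total) * 100
Yield = (161 kg / 192 kg) * 100 = 83.8542%

Answer: 83.8542%


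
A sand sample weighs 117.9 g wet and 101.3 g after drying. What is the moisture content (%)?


Formula: MC = (W_wet - W_dry) / W_wet * 100
Water mass = 117.9 - 101.3 = 16.6 g
MC = 16.6 / 117.9 * 100 = 14.0797%

Final answer: 14.0797%


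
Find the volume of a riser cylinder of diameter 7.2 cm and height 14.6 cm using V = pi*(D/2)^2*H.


Formula: V = pi * (D/2)^2 * H  (cylinder volume)
Radius = D/2 = 7.2/2 = 3.6 cm
V = pi * 3.6^2 * 14.6 = 594.4396 cm^3

Answer: 594.4396 cm^3


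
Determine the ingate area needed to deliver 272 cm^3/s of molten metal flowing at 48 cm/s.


Formula: A_ingate = Q / v  (continuity equation)
A = 272 cm^3/s / 48 cm/s = 5.6667 cm^2

Final answer: 5.6667 cm^2


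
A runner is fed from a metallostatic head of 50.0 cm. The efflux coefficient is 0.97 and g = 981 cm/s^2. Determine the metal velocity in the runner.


Formula: v = Cd * sqrt(2 * g * h)  (Torricelli with discharge coefficient)
2*g*h = 2 * 981 * 50.0 = 98100.0 cm^2/s^2
sqrt(98100.0) = 313.20920 cm/s
v = 0.97 * 313.20920 = 303.8129 cm/s

Answer: 303.8129 cm/s


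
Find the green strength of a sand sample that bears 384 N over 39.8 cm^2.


Formula: Compressive Strength = Force / Area
Strength = 384 N / 39.8 cm^2 = 9.6482 N/cm^2

9.6482 N/cm^2


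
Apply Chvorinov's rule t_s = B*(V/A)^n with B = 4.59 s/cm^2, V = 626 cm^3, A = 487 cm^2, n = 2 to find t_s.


Formula: t_s = B * (V/A)^n  (Chvorinov's rule, n=2)
Modulus M = V/A = 626/487 = 1.285421 cm
M^2 = 1.285421^2 = 1.652307 cm^2
t_s = 4.59 * 1.652307 = 7.5841 s

7.5841 s


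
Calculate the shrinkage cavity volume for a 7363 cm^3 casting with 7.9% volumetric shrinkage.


Formula: V_shrink = V_casting * shrinkage_pct / 100
V_shrink = 7363 cm^3 * 7.9 / 100 = 581.6770 cm^3

581.6770 cm^3


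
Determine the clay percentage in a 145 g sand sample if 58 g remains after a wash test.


Formula: Clay% = (W_total - W_washed) / W_total * 100
Clay mass = 145 - 58 = 87 g
Clay% = 87 / 145 * 100 = 60.0000%

60.0000%


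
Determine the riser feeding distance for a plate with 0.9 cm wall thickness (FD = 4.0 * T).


Formula: FD = 4.0 * T  (riser feeding-distance rule)
FD = 4.0 * 0.9 cm = 3.6000 cm

Final answer: 3.6000 cm


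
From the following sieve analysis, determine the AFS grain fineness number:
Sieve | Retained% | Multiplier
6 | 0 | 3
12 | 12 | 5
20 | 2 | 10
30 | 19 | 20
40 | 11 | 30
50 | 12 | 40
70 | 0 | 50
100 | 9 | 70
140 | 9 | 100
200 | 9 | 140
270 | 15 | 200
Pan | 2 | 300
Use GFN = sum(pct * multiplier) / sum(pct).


Formula: GFN = sum(pct * multiplier) / sum(pct)
sum(pct * multiplier) = 7660
sum(pct) = 100
GFN = 7660 / 100 = 76.60

76.60


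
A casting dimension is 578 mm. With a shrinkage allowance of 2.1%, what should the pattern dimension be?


Formula: L_pattern = L_casting * (1 + shrinkage_rate/100)
Shrinkage factor = 1 + 2.1/100 = 1.021
L_pattern = 578 mm * 1.021 = 590.1380 mm


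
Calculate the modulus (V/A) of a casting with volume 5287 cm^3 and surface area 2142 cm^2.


Formula: Casting Modulus M = V / A
M = 5287 cm^3 / 2142 cm^2 = 2.4683 cm


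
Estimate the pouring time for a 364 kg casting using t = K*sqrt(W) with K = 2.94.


Formula: t = K * sqrt(W)
sqrt(W) = sqrt(364) = 19.07878
t = 2.94 * 19.07878 = 56.0916 s


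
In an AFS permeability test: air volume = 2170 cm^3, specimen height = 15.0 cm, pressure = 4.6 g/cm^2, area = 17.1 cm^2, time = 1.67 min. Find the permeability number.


Formula: Permeability Number P = (V * H) / (p * A * t)
Numerator: V * H = 2170 * 15.0 = 32550.0
Denominator: p * A * t = 4.6 * 17.1 * 1.67 = 131.3622
P = 32550.0 / 131.3622 = 247.7882


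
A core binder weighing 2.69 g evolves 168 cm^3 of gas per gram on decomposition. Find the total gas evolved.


Formula: V_gas = W_binder * gas_evolution_rate
V = 2.69 g * 168 cm^3/g = 451.9200 cm^3

Answer: 451.9200 cm^3


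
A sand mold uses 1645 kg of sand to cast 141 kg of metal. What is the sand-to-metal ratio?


Formula: Sand-to-Metal Ratio = W_sand / W_metal
Ratio = 1645 kg / 141 kg = 11.6667

Final answer: 11.6667


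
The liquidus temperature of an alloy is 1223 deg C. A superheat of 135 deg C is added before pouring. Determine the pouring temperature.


Formula: T_pour = T_melt + Superheat
T_pour = 1223 + 135 = 1358 deg C

1358 deg C


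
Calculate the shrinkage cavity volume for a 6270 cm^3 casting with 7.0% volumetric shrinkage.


Formula: V_shrink = V_casting * shrinkage_pct / 100
V_shrink = 6270 cm^3 * 7.0 / 100 = 438.9000 cm^3


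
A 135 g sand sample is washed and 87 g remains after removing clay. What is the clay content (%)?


Formula: Clay% = (W_total - W_washed) / W_total * 100
Clay mass = 135 - 87 = 48 g
Clay% = 48 / 135 * 100 = 35.5556%

Final answer: 35.5556%


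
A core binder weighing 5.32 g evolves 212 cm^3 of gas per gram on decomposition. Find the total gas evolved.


Formula: V_gas = W_binder * gas_evolution_rate
V = 5.32 g * 212 cm^3/g = 1127.8400 cm^3

Answer: 1127.8400 cm^3


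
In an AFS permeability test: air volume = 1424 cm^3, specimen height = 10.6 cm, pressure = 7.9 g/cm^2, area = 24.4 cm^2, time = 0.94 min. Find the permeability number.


Formula: Permeability Number P = (V * H) / (p * A * t)
Numerator: V * H = 1424 * 10.6 = 15094.4
Denominator: p * A * t = 7.9 * 24.4 * 0.94 = 181.1944
P = 15094.4 / 181.1944 = 83.3050

Answer: 83.3050


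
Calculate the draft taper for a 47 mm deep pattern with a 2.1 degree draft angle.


Formula: taper = depth * tan(draft_angle)
tan(2.1 deg) = 0.0366683
taper = 47 mm * 0.0366683 = 1.7234 mm

Final answer: 1.7234 mm


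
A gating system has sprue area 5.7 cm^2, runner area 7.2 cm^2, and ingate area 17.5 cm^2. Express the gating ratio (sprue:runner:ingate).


Sprue:Runner:Ingate = 1 : 7.2/5.7 : 17.5/5.7 = 1:1.26:3.07

Answer: 1:1.26:3.07


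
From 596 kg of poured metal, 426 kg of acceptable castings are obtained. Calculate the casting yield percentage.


Formula: Casting Yield = (W_good / W_total) * 100
Yield = (426 kg / 596 kg) * 100 = 71.4765%
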